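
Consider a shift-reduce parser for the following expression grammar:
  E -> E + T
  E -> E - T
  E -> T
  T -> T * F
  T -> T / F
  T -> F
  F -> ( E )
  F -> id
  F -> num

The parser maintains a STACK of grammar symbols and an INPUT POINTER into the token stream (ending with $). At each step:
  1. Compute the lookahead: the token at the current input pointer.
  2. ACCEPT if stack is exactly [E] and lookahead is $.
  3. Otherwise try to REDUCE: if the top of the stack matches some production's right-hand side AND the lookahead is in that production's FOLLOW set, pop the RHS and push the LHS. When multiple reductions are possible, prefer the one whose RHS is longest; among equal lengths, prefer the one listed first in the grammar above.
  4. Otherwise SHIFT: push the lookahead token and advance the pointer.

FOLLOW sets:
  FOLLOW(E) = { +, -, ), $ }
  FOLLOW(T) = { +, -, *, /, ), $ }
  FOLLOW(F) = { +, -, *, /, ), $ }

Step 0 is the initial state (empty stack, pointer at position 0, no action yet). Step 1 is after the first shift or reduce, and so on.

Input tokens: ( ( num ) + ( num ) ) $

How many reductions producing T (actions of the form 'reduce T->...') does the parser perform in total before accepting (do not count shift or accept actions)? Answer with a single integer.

Step 1: shift (. Stack=[(] ptr=1 lookahead=( remaining=[( num ) + ( num ) ) $]
Step 2: shift (. Stack=[( (] ptr=2 lookahead=num remaining=[num ) + ( num ) ) $]
Step 3: shift num. Stack=[( ( num] ptr=3 lookahead=) remaining=[) + ( num ) ) $]
Step 4: reduce F->num. Stack=[( ( F] ptr=3 lookahead=) remaining=[) + ( num ) ) $]
Step 5: reduce T->F. Stack=[( ( T] ptr=3 lookahead=) remaining=[) + ( num ) ) $]
Step 6: reduce E->T. Stack=[( ( E] ptr=3 lookahead=) remaining=[) + ( num ) ) $]
Step 7: shift ). Stack=[( ( E )] ptr=4 lookahead=+ remaining=[+ ( num ) ) $]
Step 8: reduce F->( E ). Stack=[( F] ptr=4 lookahead=+ remaining=[+ ( num ) ) $]
Step 9: reduce T->F. Stack=[( T] ptr=4 lookahead=+ remaining=[+ ( num ) ) $]
Step 10: reduce E->T. Stack=[( E] ptr=4 lookahead=+ remaining=[+ ( num ) ) $]
Step 11: shift +. Stack=[( E +] ptr=5 lookahead=( remaining=[( num ) ) $]
Step 12: shift (. Stack=[( E + (] ptr=6 lookahead=num remaining=[num ) ) $]
Step 13: shift num. Stack=[( E + ( num] ptr=7 lookahead=) remaining=[) ) $]
Step 14: reduce F->num. Stack=[( E + ( F] ptr=7 lookahead=) remaining=[) ) $]
Step 15: reduce T->F. Stack=[( E + ( T] ptr=7 lookahead=) remaining=[) ) $]
Step 16: reduce E->T. Stack=[( E + ( E] ptr=7 lookahead=) remaining=[) ) $]
Step 17: shift ). Stack=[( E + ( E )] ptr=8 lookahead=) remaining=[) $]
Step 18: reduce F->( E ). Stack=[( E + F] ptr=8 lookahead=) remaining=[) $]
Step 19: reduce T->F. Stack=[( E + T] ptr=8 lookahead=) remaining=[) $]
Step 20: reduce E->E + T. Stack=[( E] ptr=8 lookahead=) remaining=[) $]
Step 21: shift ). Stack=[( E )] ptr=9 lookahead=$ remaining=[$]
Step 22: reduce F->( E ). Stack=[F] ptr=9 lookahead=$ remaining=[$]
Step 23: reduce T->F. Stack=[T] ptr=9 lookahead=$ remaining=[$]
Step 24: reduce E->T. Stack=[E] ptr=9 lookahead=$ remaining=[$]
Step 25: accept. Stack=[E] ptr=9 lookahead=$ remaining=[$]

Answer: 5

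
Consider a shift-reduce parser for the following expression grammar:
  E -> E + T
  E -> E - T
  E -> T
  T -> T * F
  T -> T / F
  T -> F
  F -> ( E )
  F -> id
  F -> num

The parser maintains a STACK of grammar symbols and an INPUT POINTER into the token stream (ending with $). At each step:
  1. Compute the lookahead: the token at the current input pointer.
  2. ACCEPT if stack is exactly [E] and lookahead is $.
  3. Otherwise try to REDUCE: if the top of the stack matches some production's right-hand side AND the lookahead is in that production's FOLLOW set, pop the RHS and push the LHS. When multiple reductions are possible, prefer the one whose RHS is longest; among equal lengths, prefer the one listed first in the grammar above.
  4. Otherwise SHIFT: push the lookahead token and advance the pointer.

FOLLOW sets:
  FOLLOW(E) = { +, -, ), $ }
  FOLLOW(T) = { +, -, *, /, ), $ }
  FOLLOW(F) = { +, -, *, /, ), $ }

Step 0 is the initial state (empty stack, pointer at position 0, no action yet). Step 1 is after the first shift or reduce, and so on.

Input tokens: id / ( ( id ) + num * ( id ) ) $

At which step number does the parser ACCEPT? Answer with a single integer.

Step 1: shift id. Stack=[id] ptr=1 lookahead=/ remaining=[/ ( ( id ) + num * ( id ) ) $]
Step 2: reduce F->id. Stack=[F] ptr=1 lookahead=/ remaining=[/ ( ( id ) + num * ( id ) ) $]
Step 3: reduce T->F. Stack=[T] ptr=1 lookahead=/ remaining=[/ ( ( id ) + num * ( id ) ) $]
Step 4: shift /. Stack=[T /] ptr=2 lookahead=( remaining=[( ( id ) + num * ( id ) ) $]
Step 5: shift (. Stack=[T / (] ptr=3 lookahead=( remaining=[( id ) + num * ( id ) ) $]
Step 6: shift (. Stack=[T / ( (] ptr=4 lookahead=id remaining=[id ) + num * ( id ) ) $]
Step 7: shift id. Stack=[T / ( ( id] ptr=5 lookahead=) remaining=[) + num * ( id ) ) $]
Step 8: reduce F->id. Stack=[T / ( ( F] ptr=5 lookahead=) remaining=[) + num * ( id ) ) $]
Step 9: reduce T->F. Stack=[T / ( ( T] ptr=5 lookahead=) remaining=[) + num * ( id ) ) $]
Step 10: reduce E->T. Stack=[T / ( ( E] ptr=5 lookahead=) remaining=[) + num * ( id ) ) $]
Step 11: shift ). Stack=[T / ( ( E )] ptr=6 lookahead=+ remaining=[+ num * ( id ) ) $]
Step 12: reduce F->( E ). Stack=[T / ( F] ptr=6 lookahead=+ remaining=[+ num * ( id ) ) $]
Step 13: reduce T->F. Stack=[T / ( T] ptr=6 lookahead=+ remaining=[+ num * ( id ) ) $]
Step 14: reduce E->T. Stack=[T / ( E] ptr=6 lookahead=+ remaining=[+ num * ( id ) ) $]
Step 15: shift +. Stack=[T / ( E +] ptr=7 lookahead=num remaining=[num * ( id ) ) $]
Step 16: shift num. Stack=[T / ( E + num] ptr=8 lookahead=* remaining=[* ( id ) ) $]
Step 17: reduce F->num. Stack=[T / ( E + F] ptr=8 lookahead=* remaining=[* ( id ) ) $]
Step 18: reduce T->F. Stack=[T / ( E + T] ptr=8 lookahead=* remaining=[* ( id ) ) $]
Step 19: shift *. Stack=[T / ( E + T *] ptr=9 lookahead=( remaining=[( id ) ) $]
Step 20: shift (. Stack=[T / ( E + T * (] ptr=10 lookahead=id remaining=[id ) ) $]
Step 21: shift id. Stack=[T / ( E + T * ( id] ptr=11 lookahead=) remaining=[) ) $]
Step 22: reduce F->id. Stack=[T / ( E + T * ( F] ptr=11 lookahead=) remaining=[) ) $]
Step 23: reduce T->F. Stack=[T / ( E + T * ( T] ptr=11 lookahead=) remaining=[) ) $]
Step 24: reduce E->T. Stack=[T / ( E + T * ( E] ptr=11 lookahead=) remaining=[) ) $]
Step 25: shift ). Stack=[T / ( E + T * ( E )] ptr=12 lookahead=) remaining=[) $]
Step 26: reduce F->( E ). Stack=[T / ( E + T * F] ptr=12 lookahead=) remaining=[) $]
Step 27: reduce T->T * F. Stack=[T / ( E + T] ptr=12 lookahead=) remaining=[) $]
Step 28: reduce E->E + T. Stack=[T / ( E] ptr=12 lookahead=) remaining=[) $]
Step 29: shift ). Stack=[T / ( E )] ptr=13 lookahead=$ remaining=[$]
Step 30: reduce F->( E ). Stack=[T / F] ptr=13 lookahead=$ remaining=[$]
Step 31: reduce T->T / F. Stack=[T] ptr=13 lookahead=$ remaining=[$]
Step 32: reduce E->T. Stack=[E] ptr=13 lookahead=$ remaining=[$]
Step 33: accept. Stack=[E] ptr=13 lookahead=$ remaining=[$]

Answer: 33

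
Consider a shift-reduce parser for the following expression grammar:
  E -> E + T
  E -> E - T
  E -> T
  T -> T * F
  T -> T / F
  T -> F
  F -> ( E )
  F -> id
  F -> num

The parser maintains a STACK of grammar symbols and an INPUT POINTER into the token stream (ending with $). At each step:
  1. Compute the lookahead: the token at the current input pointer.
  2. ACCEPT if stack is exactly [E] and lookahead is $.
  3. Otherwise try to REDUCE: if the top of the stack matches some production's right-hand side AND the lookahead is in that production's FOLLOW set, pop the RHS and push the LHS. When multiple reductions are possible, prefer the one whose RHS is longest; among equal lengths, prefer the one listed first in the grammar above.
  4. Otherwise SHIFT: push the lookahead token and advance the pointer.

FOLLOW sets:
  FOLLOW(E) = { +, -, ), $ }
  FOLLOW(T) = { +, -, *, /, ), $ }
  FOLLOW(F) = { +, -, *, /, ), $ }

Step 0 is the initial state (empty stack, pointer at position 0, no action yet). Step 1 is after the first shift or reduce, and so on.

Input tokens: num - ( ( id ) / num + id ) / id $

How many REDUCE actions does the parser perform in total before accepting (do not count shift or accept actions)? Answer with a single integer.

Answer: 19

Derivation:
Step 1: shift num. Stack=[num] ptr=1 lookahead=- remaining=[- ( ( id ) / num + id ) / id $]
Step 2: reduce F->num. Stack=[F] ptr=1 lookahead=- remaining=[- ( ( id ) / num + id ) / id $]
Step 3: reduce T->F. Stack=[T] ptr=1 lookahead=- remaining=[- ( ( id ) / num + id ) / id $]
Step 4: reduce E->T. Stack=[E] ptr=1 lookahead=- remaining=[- ( ( id ) / num + id ) / id $]
Step 5: shift -. Stack=[E -] ptr=2 lookahead=( remaining=[( ( id ) / num + id ) / id $]
Step 6: shift (. Stack=[E - (] ptr=3 lookahead=( remaining=[( id ) / num + id ) / id $]
Step 7: shift (. Stack=[E - ( (] ptr=4 lookahead=id remaining=[id ) / num + id ) / id $]
Step 8: shift id. Stack=[E - ( ( id] ptr=5 lookahead=) remaining=[) / num + id ) / id $]
Step 9: reduce F->id. Stack=[E - ( ( F] ptr=5 lookahead=) remaining=[) / num + id ) / id $]
Step 10: reduce T->F. Stack=[E - ( ( T] ptr=5 lookahead=) remaining=[) / num + id ) / id $]
Step 11: reduce E->T. Stack=[E - ( ( E] ptr=5 lookahead=) remaining=[) / num + id ) / id $]
Step 12: shift ). Stack=[E - ( ( E )] ptr=6 lookahead=/ remaining=[/ num + id ) / id $]
Step 13: reduce F->( E ). Stack=[E - ( F] ptr=6 lookahead=/ remaining=[/ num + id ) / id $]
Step 14: reduce T->F. Stack=[E - ( T] ptr=6 lookahead=/ remaining=[/ num + id ) / id $]
Step 15: shift /. Stack=[E - ( T /] ptr=7 lookahead=num remaining=[num + id ) / id $]
Step 16: shift num. Stack=[E - ( T / num] ptr=8 lookahead=+ remaining=[+ id ) / id $]
Step 17: reduce F->num. Stack=[E - ( T / F] ptr=8 lookahead=+ remaining=[+ id ) / id $]
Step 18: reduce T->T / F. Stack=[E - ( T] ptr=8 lookahead=+ remaining=[+ id ) / id $]
Step 19: reduce E->T. Stack=[E - ( E] ptr=8 lookahead=+ remaining=[+ id ) / id $]
Step 20: shift +. Stack=[E - ( E +] ptr=9 lookahead=id remaining=[id ) / id $]
Step 21: shift id. Stack=[E - ( E + id] ptr=10 lookahead=) remaining=[) / id $]
Step 22: reduce F->id. Stack=[E - ( E + F] ptr=10 lookahead=) remaining=[) / id $]
Step 23: reduce T->F. Stack=[E - ( E + T] ptr=10 lookahead=) remaining=[) / id $]
Step 24: reduce E->E + T. Stack=[E - ( E] ptr=10 lookahead=) remaining=[) / id $]
Step 25: shift ). Stack=[E - ( E )] ptr=11 lookahead=/ remaining=[/ id $]
Step 26: reduce F->( E ). Stack=[E - F] ptr=11 lookahead=/ remaining=[/ id $]
Step 27: reduce T->F. Stack=[E - T] ptr=11 lookahead=/ remaining=[/ id $]
Step 28: shift /. Stack=[E - T /] ptr=12 lookahead=id remaining=[id $]
Step 29: shift id. Stack=[E - T / id] ptr=13 lookahead=$ remaining=[$]
Step 30: reduce F->id. Stack=[E - T / F] ptr=13 lookahead=$ remaining=[$]
Step 31: reduce T->T / F. Stack=[E - T] ptr=13 lookahead=$ remaining=[$]
Step 32: reduce E->E - T. Stack=[E] ptr=13 lookahead=$ remaining=[$]
Step 33: accept. Stack=[E] ptr=13 lookahead=$ remaining=[$]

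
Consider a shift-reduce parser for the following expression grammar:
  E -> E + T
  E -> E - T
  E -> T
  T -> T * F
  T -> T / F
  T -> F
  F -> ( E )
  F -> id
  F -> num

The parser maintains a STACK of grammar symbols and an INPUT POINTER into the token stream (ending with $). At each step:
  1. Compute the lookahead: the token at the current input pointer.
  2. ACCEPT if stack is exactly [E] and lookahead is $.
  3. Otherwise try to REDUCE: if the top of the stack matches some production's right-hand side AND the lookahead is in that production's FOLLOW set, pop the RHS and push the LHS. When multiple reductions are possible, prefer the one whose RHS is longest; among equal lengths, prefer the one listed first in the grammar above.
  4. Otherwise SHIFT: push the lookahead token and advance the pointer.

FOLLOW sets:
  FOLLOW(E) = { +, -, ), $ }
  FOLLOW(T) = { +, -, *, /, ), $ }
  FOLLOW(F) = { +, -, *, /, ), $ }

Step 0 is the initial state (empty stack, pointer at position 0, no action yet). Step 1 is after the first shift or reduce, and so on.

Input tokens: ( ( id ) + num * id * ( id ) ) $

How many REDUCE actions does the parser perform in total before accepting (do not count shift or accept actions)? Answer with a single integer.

Answer: 19

Derivation:
Step 1: shift (. Stack=[(] ptr=1 lookahead=( remaining=[( id ) + num * id * ( id ) ) $]
Step 2: shift (. Stack=[( (] ptr=2 lookahead=id remaining=[id ) + num * id * ( id ) ) $]
Step 3: shift id. Stack=[( ( id] ptr=3 lookahead=) remaining=[) + num * id * ( id ) ) $]
Step 4: reduce F->id. Stack=[( ( F] ptr=3 lookahead=) remaining=[) + num * id * ( id ) ) $]
Step 5: reduce T->F. Stack=[( ( T] ptr=3 lookahead=) remaining=[) + num * id * ( id ) ) $]
Step 6: reduce E->T. Stack=[( ( E] ptr=3 lookahead=) remaining=[) + num * id * ( id ) ) $]
Step 7: shift ). Stack=[( ( E )] ptr=4 lookahead=+ remaining=[+ num * id * ( id ) ) $]
Step 8: reduce F->( E ). Stack=[( F] ptr=4 lookahead=+ remaining=[+ num * id * ( id ) ) $]
Step 9: reduce T->F. Stack=[( T] ptr=4 lookahead=+ remaining=[+ num * id * ( id ) ) $]
Step 10: reduce E->T. Stack=[( E] ptr=4 lookahead=+ remaining=[+ num * id * ( id ) ) $]
Step 11: shift +. Stack=[( E +] ptr=5 lookahead=num remaining=[num * id * ( id ) ) $]
Step 12: shift num. Stack=[( E + num] ptr=6 lookahead=* remaining=[* id * ( id ) ) $]
Step 13: reduce F->num. Stack=[( E + F] ptr=6 lookahead=* remaining=[* id * ( id ) ) $]
Step 14: reduce T->F. Stack=[( E + T] ptr=6 lookahead=* remaining=[* id * ( id ) ) $]
Step 15: shift *. Stack=[( E + T *] ptr=7 lookahead=id remaining=[id * ( id ) ) $]
Step 16: shift id. Stack=[( E + T * id] ptr=8 lookahead=* remaining=[* ( id ) ) $]
Step 17: reduce F->id. Stack=[( E + T * F] ptr=8 lookahead=* remaining=[* ( id ) ) $]
Step 18: reduce T->T * F. Stack=[( E + T] ptr=8 lookahead=* remaining=[* ( id ) ) $]
Step 19: shift *. Stack=[( E + T *] ptr=9 lookahead=( remaining=[( id ) ) $]
Step 20: shift (. Stack=[( E + T * (] ptr=10 lookahead=id remaining=[id ) ) $]
Step 21: shift id. Stack=[( E + T * ( id] ptr=11 lookahead=) remaining=[) ) $]
Step 22: reduce F->id. Stack=[( E + T * ( F] ptr=11 lookahead=) remaining=[) ) $]
Step 23: reduce T->F. Stack=[( E + T * ( T] ptr=11 lookahead=) remaining=[) ) $]
Step 24: reduce E->T. Stack=[( E + T * ( E] ptr=11 lookahead=) remaining=[) ) $]
Step 25: shift ). Stack=[( E + T * ( E )] ptr=12 lookahead=) remaining=[) $]
Step 26: reduce F->( E ). Stack=[( E + T * F] ptr=12 lookahead=) remaining=[) $]
Step 27: reduce T->T * F. Stack=[( E + T] ptr=12 lookahead=) remaining=[) $]
Step 28: reduce E->E + T. Stack=[( E] ptr=12 lookahead=) remaining=[) $]
Step 29: shift ). Stack=[( E )] ptr=13 lookahead=$ remaining=[$]
Step 30: reduce F->( E ). Stack=[F] ptr=13 lookahead=$ remaining=[$]
Step 31: reduce T->F. Stack=[T] ptr=13 lookahead=$ remaining=[$]
Step 32: reduce E->T. Stack=[E] ptr=13 lookahead=$ remaining=[$]
Step 33: accept. Stack=[E] ptr=13 lookahead=$ remaining=[$]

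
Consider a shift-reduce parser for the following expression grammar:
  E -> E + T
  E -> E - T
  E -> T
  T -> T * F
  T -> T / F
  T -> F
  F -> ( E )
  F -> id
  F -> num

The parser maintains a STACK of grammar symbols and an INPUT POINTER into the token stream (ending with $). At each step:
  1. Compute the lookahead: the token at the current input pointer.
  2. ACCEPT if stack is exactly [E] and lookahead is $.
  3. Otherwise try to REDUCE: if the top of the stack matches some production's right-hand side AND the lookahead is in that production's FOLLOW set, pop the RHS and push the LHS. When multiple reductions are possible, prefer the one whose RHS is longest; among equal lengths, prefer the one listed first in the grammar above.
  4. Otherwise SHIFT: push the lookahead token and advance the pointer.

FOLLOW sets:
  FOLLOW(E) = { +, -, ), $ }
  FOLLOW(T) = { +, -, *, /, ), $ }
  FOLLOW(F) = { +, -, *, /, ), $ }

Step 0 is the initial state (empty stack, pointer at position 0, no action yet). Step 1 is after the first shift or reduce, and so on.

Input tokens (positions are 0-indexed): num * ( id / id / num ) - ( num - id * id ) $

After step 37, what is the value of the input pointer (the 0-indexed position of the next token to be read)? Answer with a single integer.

Step 1: shift num. Stack=[num] ptr=1 lookahead=* remaining=[* ( id / id / num ) - ( num - id * id ) $]
Step 2: reduce F->num. Stack=[F] ptr=1 lookahead=* remaining=[* ( id / id / num ) - ( num - id * id ) $]
Step 3: reduce T->F. Stack=[T] ptr=1 lookahead=* remaining=[* ( id / id / num ) - ( num - id * id ) $]
Step 4: shift *. Stack=[T *] ptr=2 lookahead=( remaining=[( id / id / num ) - ( num - id * id ) $]
Step 5: shift (. Stack=[T * (] ptr=3 lookahead=id remaining=[id / id / num ) - ( num - id * id ) $]
Step 6: shift id. Stack=[T * ( id] ptr=4 lookahead=/ remaining=[/ id / num ) - ( num - id * id ) $]
Step 7: reduce F->id. Stack=[T * ( F] ptr=4 lookahead=/ remaining=[/ id / num ) - ( num - id * id ) $]
Step 8: reduce T->F. Stack=[T * ( T] ptr=4 lookahead=/ remaining=[/ id / num ) - ( num - id * id ) $]
Step 9: shift /. Stack=[T * ( T /] ptr=5 lookahead=id remaining=[id / num ) - ( num - id * id ) $]
Step 10: shift id. Stack=[T * ( T / id] ptr=6 lookahead=/ remaining=[/ num ) - ( num - id * id ) $]
Step 11: reduce F->id. Stack=[T * ( T / F] ptr=6 lookahead=/ remaining=[/ num ) - ( num - id * id ) $]
Step 12: reduce T->T / F. Stack=[T * ( T] ptr=6 lookahead=/ remaining=[/ num ) - ( num - id * id ) $]
Step 13: shift /. Stack=[T * ( T /] ptr=7 lookahead=num remaining=[num ) - ( num - id * id ) $]
Step 14: shift num. Stack=[T * ( T / num] ptr=8 lookahead=) remaining=[) - ( num - id * id ) $]
Step 15: reduce F->num. Stack=[T * ( T / F] ptr=8 lookahead=) remaining=[) - ( num - id * id ) $]
Step 16: reduce T->T / F. Stack=[T * ( T] ptr=8 lookahead=) remaining=[) - ( num - id * id ) $]
Step 17: reduce E->T. Stack=[T * ( E] ptr=8 lookahead=) remaining=[) - ( num - id * id ) $]
Step 18: shift ). Stack=[T * ( E )] ptr=9 lookahead=- remaining=[- ( num - id * id ) $]
Step 19: reduce F->( E ). Stack=[T * F] ptr=9 lookahead=- remaining=[- ( num - id * id ) $]
Step 20: reduce T->T * F. Stack=[T] ptr=9 lookahead=- remaining=[- ( num - id * id ) $]
Step 21: reduce E->T. Stack=[E] ptr=9 lookahead=- remaining=[- ( num - id * id ) $]
Step 22: shift -. Stack=[E -] ptr=10 lookahead=( remaining=[( num - id * id ) $]
Step 23: shift (. Stack=[E - (] ptr=11 lookahead=num remaining=[num - id * id ) $]
Step 24: shift num. Stack=[E - ( num] ptr=12 lookahead=- remaining=[- id * id ) $]
Step 25: reduce F->num. Stack=[E - ( F] ptr=12 lookahead=- remaining=[- id * id ) $]
Step 26: reduce T->F. Stack=[E - ( T] ptr=12 lookahead=- remaining=[- id * id ) $]
Step 27: reduce E->T. Stack=[E - ( E] ptr=12 lookahead=- remaining=[- id * id ) $]
Step 28: shift -. Stack=[E - ( E -] ptr=13 lookahead=id remaining=[id * id ) $]
Step 29: shift id. Stack=[E - ( E - id] ptr=14 lookahead=* remaining=[* id ) $]
Step 30: reduce F->id. Stack=[E - ( E - F] ptr=14 lookahead=* remaining=[* id ) $]
Step 31: reduce T->F. Stack=[E - ( E - T] ptr=14 lookahead=* remaining=[* id ) $]
Step 32: shift *. Stack=[E - ( E - T *] ptr=15 lookahead=id remaining=[id ) $]
Step 33: shift id. Stack=[E - ( E - T * id] ptr=16 lookahead=) remaining=[) $]
Step 34: reduce F->id. Stack=[E - ( E - T * F] ptr=16 lookahead=) remaining=[) $]
Step 35: reduce T->T * F. Stack=[E - ( E - T] ptr=16 lookahead=) remaining=[) $]
Step 36: reduce E->E - T. Stack=[E - ( E] ptr=16 lookahead=) remaining=[) $]
Step 37: shift ). Stack=[E - ( E )] ptr=17 lookahead=$ remaining=[$]

Answer: 17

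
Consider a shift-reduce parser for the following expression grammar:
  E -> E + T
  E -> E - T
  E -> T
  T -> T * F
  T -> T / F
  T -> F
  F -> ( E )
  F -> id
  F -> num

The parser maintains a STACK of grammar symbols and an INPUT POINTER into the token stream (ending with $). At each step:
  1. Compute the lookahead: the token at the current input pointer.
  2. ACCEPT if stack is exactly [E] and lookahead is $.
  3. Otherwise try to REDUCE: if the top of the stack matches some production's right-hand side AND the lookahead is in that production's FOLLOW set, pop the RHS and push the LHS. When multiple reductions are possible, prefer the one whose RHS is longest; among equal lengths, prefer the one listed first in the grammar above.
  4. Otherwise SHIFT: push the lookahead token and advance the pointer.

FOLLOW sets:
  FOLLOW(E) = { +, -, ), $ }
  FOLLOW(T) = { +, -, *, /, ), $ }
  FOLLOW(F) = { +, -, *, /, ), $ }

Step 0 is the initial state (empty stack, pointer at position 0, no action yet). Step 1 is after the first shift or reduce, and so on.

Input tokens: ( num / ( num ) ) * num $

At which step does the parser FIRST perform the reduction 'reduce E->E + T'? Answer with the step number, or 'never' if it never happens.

Answer: never

Derivation:
Step 1: shift (. Stack=[(] ptr=1 lookahead=num remaining=[num / ( num ) ) * num $]
Step 2: shift num. Stack=[( num] ptr=2 lookahead=/ remaining=[/ ( num ) ) * num $]
Step 3: reduce F->num. Stack=[( F] ptr=2 lookahead=/ remaining=[/ ( num ) ) * num $]
Step 4: reduce T->F. Stack=[( T] ptr=2 lookahead=/ remaining=[/ ( num ) ) * num $]
Step 5: shift /. Stack=[( T /] ptr=3 lookahead=( remaining=[( num ) ) * num $]
Step 6: shift (. Stack=[( T / (] ptr=4 lookahead=num remaining=[num ) ) * num $]
Step 7: shift num. Stack=[( T / ( num] ptr=5 lookahead=) remaining=[) ) * num $]
Step 8: reduce F->num. Stack=[( T / ( F] ptr=5 lookahead=) remaining=[) ) * num $]
Step 9: reduce T->F. Stack=[( T / ( T] ptr=5 lookahead=) remaining=[) ) * num $]
Step 10: reduce E->T. Stack=[( T / ( E] ptr=5 lookahead=) remaining=[) ) * num $]
Step 11: shift ). Stack=[( T / ( E )] ptr=6 lookahead=) remaining=[) * num $]
Step 12: reduce F->( E ). Stack=[( T / F] ptr=6 lookahead=) remaining=[) * num $]
Step 13: reduce T->T / F. Stack=[( T] ptr=6 lookahead=) remaining=[) * num $]
Step 14: reduce E->T. Stack=[( E] ptr=6 lookahead=) remaining=[) * num $]
Step 15: shift ). Stack=[( E )] ptr=7 lookahead=* remaining=[* num $]
Step 16: reduce F->( E ). Stack=[F] ptr=7 lookahead=* remaining=[* num $]
Step 17: reduce T->F. Stack=[T] ptr=7 lookahead=* remaining=[* num $]
Step 18: shift *. Stack=[T *] ptr=8 lookahead=num remaining=[num $]
Step 19: shift num. Stack=[T * num] ptr=9 lookahead=$ remaining=[$]
Step 20: reduce F->num. Stack=[T * F] ptr=9 lookahead=$ remaining=[$]
Step 21: reduce T->T * F. Stack=[T] ptr=9 lookahead=$ remaining=[$]
Step 22: reduce E->T. Stack=[E] ptr=9 lookahead=$ remaining=[$]
Step 23: accept. Stack=[E] ptr=9 lookahead=$ remaining=[$]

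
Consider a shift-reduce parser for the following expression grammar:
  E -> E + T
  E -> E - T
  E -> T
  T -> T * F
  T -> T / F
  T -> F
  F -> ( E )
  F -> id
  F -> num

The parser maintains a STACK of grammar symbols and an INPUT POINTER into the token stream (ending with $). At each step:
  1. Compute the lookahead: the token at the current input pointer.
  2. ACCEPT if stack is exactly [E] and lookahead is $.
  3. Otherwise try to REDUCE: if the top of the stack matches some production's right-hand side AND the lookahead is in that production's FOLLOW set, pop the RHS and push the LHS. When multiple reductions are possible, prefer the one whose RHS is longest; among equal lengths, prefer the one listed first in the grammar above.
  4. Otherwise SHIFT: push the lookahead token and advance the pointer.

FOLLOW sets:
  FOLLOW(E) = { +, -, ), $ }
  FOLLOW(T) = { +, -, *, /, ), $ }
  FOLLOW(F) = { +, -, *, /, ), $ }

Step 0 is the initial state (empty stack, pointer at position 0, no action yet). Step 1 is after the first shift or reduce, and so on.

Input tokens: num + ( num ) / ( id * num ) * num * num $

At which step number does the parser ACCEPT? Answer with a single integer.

Answer: 36

Derivation:
Step 1: shift num. Stack=[num] ptr=1 lookahead=+ remaining=[+ ( num ) / ( id * num ) * num * num $]
Step 2: reduce F->num. Stack=[F] ptr=1 lookahead=+ remaining=[+ ( num ) / ( id * num ) * num * num $]
Step 3: reduce T->F. Stack=[T] ptr=1 lookahead=+ remaining=[+ ( num ) / ( id * num ) * num * num $]
Step 4: reduce E->T. Stack=[E] ptr=1 lookahead=+ remaining=[+ ( num ) / ( id * num ) * num * num $]
Step 5: shift +. Stack=[E +] ptr=2 lookahead=( remaining=[( num ) / ( id * num ) * num * num $]
Step 6: shift (. Stack=[E + (] ptr=3 lookahead=num remaining=[num ) / ( id * num ) * num * num $]
Step 7: shift num. Stack=[E + ( num] ptr=4 lookahead=) remaining=[) / ( id * num ) * num * num $]
Step 8: reduce F->num. Stack=[E + ( F] ptr=4 lookahead=) remaining=[) / ( id * num ) * num * num $]
Step 9: reduce T->F. Stack=[E + ( T] ptr=4 lookahead=) remaining=[) / ( id * num ) * num * num $]
Step 10: reduce E->T. Stack=[E + ( E] ptr=4 lookahead=) remaining=[) / ( id * num ) * num * num $]
Step 11: shift ). Stack=[E + ( E )] ptr=5 lookahead=/ remaining=[/ ( id * num ) * num * num $]
Step 12: reduce F->( E ). Stack=[E + F] ptr=5 lookahead=/ remaining=[/ ( id * num ) * num * num $]
Step 13: reduce T->F. Stack=[E + T] ptr=5 lookahead=/ remaining=[/ ( id * num ) * num * num $]
Step 14: shift /. Stack=[E + T /] ptr=6 lookahead=( remaining=[( id * num ) * num * num $]
Step 15: shift (. Stack=[E + T / (] ptr=7 lookahead=id remaining=[id * num ) * num * num $]
Step 16: shift id. Stack=[E + T / ( id] ptr=8 lookahead=* remaining=[* num ) * num * num $]
Step 17: reduce F->id. Stack=[E + T / ( F] ptr=8 lookahead=* remaining=[* num ) * num * num $]
Step 18: reduce T->F. Stack=[E + T / ( T] ptr=8 lookahead=* remaining=[* num ) * num * num $]
Step 19: shift *. Stack=[E + T / ( T *] ptr=9 lookahead=num remaining=[num ) * num * num $]
Step 20: shift num. Stack=[E + T / ( T * num] ptr=10 lookahead=) remaining=[) * num * num $]
Step 21: reduce F->num. Stack=[E + T / ( T * F] ptr=10 lookahead=) remaining=[) * num * num $]
Step 22: reduce T->T * F. Stack=[E + T / ( T] ptr=10 lookahead=) remaining=[) * num * num $]
Step 23: reduce E->T. Stack=[E + T / ( E] ptr=10 lookahead=) remaining=[) * num * num $]
Step 24: shift ). Stack=[E + T / ( E )] ptr=11 lookahead=* remaining=[* num * num $]
Step 25: reduce F->( E ). Stack=[E + T / F] ptr=11 lookahead=* remaining=[* num * num $]
Step 26: reduce T->T / F. Stack=[E + T] ptr=11 lookahead=* remaining=[* num * num $]
Step 27: shift *. Stack=[E + T *] ptr=12 lookahead=num remaining=[num * num $]
Step 28: shift num. Stack=[E + T * num] ptr=13 lookahead=* remaining=[* num $]
Step 29: reduce F->num. Stack=[E + T * F] ptr=13 lookahead=* remaining=[* num $]
Step 30: reduce T->T * F. Stack=[E + T] ptr=13 lookahead=* remaining=[* num $]
Step 31: shift *. Stack=[E + T *] ptr=14 lookahead=num remaining=[num $]
Step 32: shift num. Stack=[E + T * num] ptr=15 lookahead=$ remaining=[$]
Step 33: reduce F->num. Stack=[E + T * F] ptr=15 lookahead=$ remaining=[$]
Step 34: reduce T->T * F. Stack=[E + T] ptr=15 lookahead=$ remaining=[$]
Step 35: reduce E->E + T. Stack=[E] ptr=15 lookahead=$ remaining=[$]
Step 36: accept. Stack=[E] ptr=15 lookahead=$ remaining=[$]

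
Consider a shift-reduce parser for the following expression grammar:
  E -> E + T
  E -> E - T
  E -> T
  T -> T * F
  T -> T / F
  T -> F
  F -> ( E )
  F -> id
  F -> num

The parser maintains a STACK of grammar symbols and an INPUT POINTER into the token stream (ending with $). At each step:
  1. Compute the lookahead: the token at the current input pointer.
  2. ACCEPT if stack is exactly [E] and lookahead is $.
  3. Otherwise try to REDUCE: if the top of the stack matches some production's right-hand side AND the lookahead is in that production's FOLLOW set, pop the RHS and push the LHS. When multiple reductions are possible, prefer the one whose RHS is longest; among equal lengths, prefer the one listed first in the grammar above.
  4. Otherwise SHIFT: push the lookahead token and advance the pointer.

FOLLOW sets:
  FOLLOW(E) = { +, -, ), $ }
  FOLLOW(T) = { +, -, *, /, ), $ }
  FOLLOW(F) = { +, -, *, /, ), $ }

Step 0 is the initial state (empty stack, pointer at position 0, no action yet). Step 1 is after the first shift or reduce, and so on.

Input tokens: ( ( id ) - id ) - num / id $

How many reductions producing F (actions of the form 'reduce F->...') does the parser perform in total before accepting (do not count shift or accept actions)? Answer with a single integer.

Step 1: shift (. Stack=[(] ptr=1 lookahead=( remaining=[( id ) - id ) - num / id $]
Step 2: shift (. Stack=[( (] ptr=2 lookahead=id remaining=[id ) - id ) - num / id $]
Step 3: shift id. Stack=[( ( id] ptr=3 lookahead=) remaining=[) - id ) - num / id $]
Step 4: reduce F->id. Stack=[( ( F] ptr=3 lookahead=) remaining=[) - id ) - num / id $]
Step 5: reduce T->F. Stack=[( ( T] ptr=3 lookahead=) remaining=[) - id ) - num / id $]
Step 6: reduce E->T. Stack=[( ( E] ptr=3 lookahead=) remaining=[) - id ) - num / id $]
Step 7: shift ). Stack=[( ( E )] ptr=4 lookahead=- remaining=[- id ) - num / id $]
Step 8: reduce F->( E ). Stack=[( F] ptr=4 lookahead=- remaining=[- id ) - num / id $]
Step 9: reduce T->F. Stack=[( T] ptr=4 lookahead=- remaining=[- id ) - num / id $]
Step 10: reduce E->T. Stack=[( E] ptr=4 lookahead=- remaining=[- id ) - num / id $]
Step 11: shift -. Stack=[( E -] ptr=5 lookahead=id remaining=[id ) - num / id $]
Step 12: shift id. Stack=[( E - id] ptr=6 lookahead=) remaining=[) - num / id $]
Step 13: reduce F->id. Stack=[( E - F] ptr=6 lookahead=) remaining=[) - num / id $]
Step 14: reduce T->F. Stack=[( E - T] ptr=6 lookahead=) remaining=[) - num / id $]
Step 15: reduce E->E - T. Stack=[( E] ptr=6 lookahead=) remaining=[) - num / id $]
Step 16: shift ). Stack=[( E )] ptr=7 lookahead=- remaining=[- num / id $]
Step 17: reduce F->( E ). Stack=[F] ptr=7 lookahead=- remaining=[- num / id $]
Step 18: reduce T->F. Stack=[T] ptr=7 lookahead=- remaining=[- num / id $]
Step 19: reduce E->T. Stack=[E] ptr=7 lookahead=- remaining=[- num / id $]
Step 20: shift -. Stack=[E -] ptr=8 lookahead=num remaining=[num / id $]
Step 21: shift num. Stack=[E - num] ptr=9 lookahead=/ remaining=[/ id $]
Step 22: reduce F->num. Stack=[E - F] ptr=9 lookahead=/ remaining=[/ id $]
Step 23: reduce T->F. Stack=[E - T] ptr=9 lookahead=/ remaining=[/ id $]
Step 24: shift /. Stack=[E - T /] ptr=10 lookahead=id remaining=[id $]
Step 25: shift id. Stack=[E - T / id] ptr=11 lookahead=$ remaining=[$]
Step 26: reduce F->id. Stack=[E - T / F] ptr=11 lookahead=$ remaining=[$]
Step 27: reduce T->T / F. Stack=[E - T] ptr=11 lookahead=$ remaining=[$]
Step 28: reduce E->E - T. Stack=[E] ptr=11 lookahead=$ remaining=[$]
Step 29: accept. Stack=[E] ptr=11 lookahead=$ remaining=[$]

Answer: 6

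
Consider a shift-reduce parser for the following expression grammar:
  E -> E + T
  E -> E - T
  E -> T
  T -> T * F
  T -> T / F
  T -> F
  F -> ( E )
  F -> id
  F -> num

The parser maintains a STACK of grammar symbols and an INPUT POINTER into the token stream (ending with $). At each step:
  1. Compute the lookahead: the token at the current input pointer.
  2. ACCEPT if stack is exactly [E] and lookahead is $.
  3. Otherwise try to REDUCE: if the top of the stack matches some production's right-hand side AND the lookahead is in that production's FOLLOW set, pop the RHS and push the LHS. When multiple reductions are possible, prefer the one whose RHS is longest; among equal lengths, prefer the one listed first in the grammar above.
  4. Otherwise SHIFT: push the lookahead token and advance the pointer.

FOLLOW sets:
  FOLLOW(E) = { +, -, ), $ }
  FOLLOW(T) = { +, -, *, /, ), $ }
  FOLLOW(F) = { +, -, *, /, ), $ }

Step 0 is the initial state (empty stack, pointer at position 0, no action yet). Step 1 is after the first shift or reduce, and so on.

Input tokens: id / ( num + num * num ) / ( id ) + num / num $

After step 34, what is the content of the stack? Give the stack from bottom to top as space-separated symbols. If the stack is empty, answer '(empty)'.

Answer: E + F

Derivation:
Step 1: shift id. Stack=[id] ptr=1 lookahead=/ remaining=[/ ( num + num * num ) / ( id ) + num / num $]
Step 2: reduce F->id. Stack=[F] ptr=1 lookahead=/ remaining=[/ ( num + num * num ) / ( id ) + num / num $]
Step 3: reduce T->F. Stack=[T] ptr=1 lookahead=/ remaining=[/ ( num + num * num ) / ( id ) + num / num $]
Step 4: shift /. Stack=[T /] ptr=2 lookahead=( remaining=[( num + num * num ) / ( id ) + num / num $]
Step 5: shift (. Stack=[T / (] ptr=3 lookahead=num remaining=[num + num * num ) / ( id ) + num / num $]
Step 6: shift num. Stack=[T / ( num] ptr=4 lookahead=+ remaining=[+ num * num ) / ( id ) + num / num $]
Step 7: reduce F->num. Stack=[T / ( F] ptr=4 lookahead=+ remaining=[+ num * num ) / ( id ) + num / num $]
Step 8: reduce T->F. Stack=[T / ( T] ptr=4 lookahead=+ remaining=[+ num * num ) / ( id ) + num / num $]
Step 9: reduce E->T. Stack=[T / ( E] ptr=4 lookahead=+ remaining=[+ num * num ) / ( id ) + num / num $]
Step 10: shift +. Stack=[T / ( E +] ptr=5 lookahead=num remaining=[num * num ) / ( id ) + num / num $]
Step 11: shift num. Stack=[T / ( E + num] ptr=6 lookahead=* remaining=[* num ) / ( id ) + num / num $]
Step 12: reduce F->num. Stack=[T / ( E + F] ptr=6 lookahead=* remaining=[* num ) / ( id ) + num / num $]
Step 13: reduce T->F. Stack=[T / ( E + T] ptr=6 lookahead=* remaining=[* num ) / ( id ) + num / num $]
Step 14: shift *. Stack=[T / ( E + T *] ptr=7 lookahead=num remaining=[num ) / ( id ) + num / num $]
Step 15: shift num. Stack=[T / ( E + T * num] ptr=8 lookahead=) remaining=[) / ( id ) + num / num $]
Step 16: reduce F->num. Stack=[T / ( E + T * F] ptr=8 lookahead=) remaining=[) / ( id ) + num / num $]
Step 17: reduce T->T * F. Stack=[T / ( E + T] ptr=8 lookahead=) remaining=[) / ( id ) + num / num $]
Step 18: reduce E->E + T. Stack=[T / ( E] ptr=8 lookahead=) remaining=[) / ( id ) + num / num $]
Step 19: shift ). Stack=[T / ( E )] ptr=9 lookahead=/ remaining=[/ ( id ) + num / num $]
Step 20: reduce F->( E ). Stack=[T / F] ptr=9 lookahead=/ remaining=[/ ( id ) + num / num $]
Step 21: reduce T->T / F. Stack=[T] ptr=9 lookahead=/ remaining=[/ ( id ) + num / num $]
Step 22: shift /. Stack=[T /] ptr=10 lookahead=( remaining=[( id ) + num / num $]
Step 23: shift (. Stack=[T / (] ptr=11 lookahead=id remaining=[id ) + num / num $]
Step 24: shift id. Stack=[T / ( id] ptr=12 lookahead=) remaining=[) + num / num $]
Step 25: reduce F->id. Stack=[T / ( F] ptr=12 lookahead=) remaining=[) + num / num $]
Step 26: reduce T->F. Stack=[T / ( T] ptr=12 lookahead=) remaining=[) + num / num $]
Step 27: reduce E->T. Stack=[T / ( E] ptr=12 lookahead=) remaining=[) + num / num $]
Step 28: shift ). Stack=[T / ( E )] ptr=13 lookahead=+ remaining=[+ num / num $]
Step 29: reduce F->( E ). Stack=[T / F] ptr=13 lookahead=+ remaining=[+ num / num $]
Step 30: reduce T->T / F. Stack=[T] ptr=13 lookahead=+ remaining=[+ num / num $]
Step 31: reduce E->T. Stack=[E] ptr=13 lookahead=+ remaining=[+ num / num $]
Step 32: shift +. Stack=[E +] ptr=14 lookahead=num remaining=[num / num $]
Step 33: shift num. Stack=[E + num] ptr=15 lookahead=/ remaining=[/ num $]
Step 34: reduce F->num. Stack=[E + F] ptr=15 lookahead=/ remaining=[/ num $]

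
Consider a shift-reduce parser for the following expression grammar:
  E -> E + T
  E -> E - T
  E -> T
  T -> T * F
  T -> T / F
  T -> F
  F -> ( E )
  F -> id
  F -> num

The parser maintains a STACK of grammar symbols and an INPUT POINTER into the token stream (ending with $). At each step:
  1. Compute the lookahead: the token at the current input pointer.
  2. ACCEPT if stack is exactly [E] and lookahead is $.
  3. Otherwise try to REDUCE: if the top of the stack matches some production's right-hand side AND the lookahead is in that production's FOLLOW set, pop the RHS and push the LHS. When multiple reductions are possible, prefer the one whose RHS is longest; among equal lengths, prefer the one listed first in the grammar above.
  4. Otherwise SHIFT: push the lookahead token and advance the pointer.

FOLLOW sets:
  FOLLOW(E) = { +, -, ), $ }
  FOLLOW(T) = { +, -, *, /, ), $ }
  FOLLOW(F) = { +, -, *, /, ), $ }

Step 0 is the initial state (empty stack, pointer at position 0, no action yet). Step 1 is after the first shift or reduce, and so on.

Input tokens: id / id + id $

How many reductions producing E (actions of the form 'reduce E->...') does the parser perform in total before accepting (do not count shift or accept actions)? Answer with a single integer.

Step 1: shift id. Stack=[id] ptr=1 lookahead=/ remaining=[/ id + id $]
Step 2: reduce F->id. Stack=[F] ptr=1 lookahead=/ remaining=[/ id + id $]
Step 3: reduce T->F. Stack=[T] ptr=1 lookahead=/ remaining=[/ id + id $]
Step 4: shift /. Stack=[T /] ptr=2 lookahead=id remaining=[id + id $]
Step 5: shift id. Stack=[T / id] ptr=3 lookahead=+ remaining=[+ id $]
Step 6: reduce F->id. Stack=[T / F] ptr=3 lookahead=+ remaining=[+ id $]
Step 7: reduce T->T / F. Stack=[T] ptr=3 lookahead=+ remaining=[+ id $]
Step 8: reduce E->T. Stack=[E] ptr=3 lookahead=+ remaining=[+ id $]
Step 9: shift +. Stack=[E +] ptr=4 lookahead=id remaining=[id $]
Step 10: shift id. Stack=[E + id] ptr=5 lookahead=$ remaining=[$]
Step 11: reduce F->id. Stack=[E + F] ptr=5 lookahead=$ remaining=[$]
Step 12: reduce T->F. Stack=[E + T] ptr=5 lookahead=$ remaining=[$]
Step 13: reduce E->E + T. Stack=[E] ptr=5 lookahead=$ remaining=[$]
Step 14: accept. Stack=[E] ptr=5 lookahead=$ remaining=[$]

Answer: 2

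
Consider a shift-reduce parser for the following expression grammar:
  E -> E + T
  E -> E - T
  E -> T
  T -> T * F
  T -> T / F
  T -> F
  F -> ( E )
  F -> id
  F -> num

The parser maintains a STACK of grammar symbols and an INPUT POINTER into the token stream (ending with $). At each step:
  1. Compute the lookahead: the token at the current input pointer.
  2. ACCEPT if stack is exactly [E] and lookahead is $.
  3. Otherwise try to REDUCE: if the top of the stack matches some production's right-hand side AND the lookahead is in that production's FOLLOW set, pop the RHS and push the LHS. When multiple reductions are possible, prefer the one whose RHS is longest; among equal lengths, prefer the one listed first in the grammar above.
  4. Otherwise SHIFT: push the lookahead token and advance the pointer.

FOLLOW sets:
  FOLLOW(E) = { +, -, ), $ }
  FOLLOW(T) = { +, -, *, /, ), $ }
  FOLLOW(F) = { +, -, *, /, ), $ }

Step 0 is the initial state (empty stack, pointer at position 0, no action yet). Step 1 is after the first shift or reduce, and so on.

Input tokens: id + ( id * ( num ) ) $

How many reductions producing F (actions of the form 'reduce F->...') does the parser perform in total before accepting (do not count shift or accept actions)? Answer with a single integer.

Step 1: shift id. Stack=[id] ptr=1 lookahead=+ remaining=[+ ( id * ( num ) ) $]
Step 2: reduce F->id. Stack=[F] ptr=1 lookahead=+ remaining=[+ ( id * ( num ) ) $]
Step 3: reduce T->F. Stack=[T] ptr=1 lookahead=+ remaining=[+ ( id * ( num ) ) $]
Step 4: reduce E->T. Stack=[E] ptr=1 lookahead=+ remaining=[+ ( id * ( num ) ) $]
Step 5: shift +. Stack=[E +] ptr=2 lookahead=( remaining=[( id * ( num ) ) $]
Step 6: shift (. Stack=[E + (] ptr=3 lookahead=id remaining=[id * ( num ) ) $]
Step 7: shift id. Stack=[E + ( id] ptr=4 lookahead=* remaining=[* ( num ) ) $]
Step 8: reduce F->id. Stack=[E + ( F] ptr=4 lookahead=* remaining=[* ( num ) ) $]
Step 9: reduce T->F. Stack=[E + ( T] ptr=4 lookahead=* remaining=[* ( num ) ) $]
Step 10: shift *. Stack=[E + ( T *] ptr=5 lookahead=( remaining=[( num ) ) $]
Step 11: shift (. Stack=[E + ( T * (] ptr=6 lookahead=num remaining=[num ) ) $]
Step 12: shift num. Stack=[E + ( T * ( num] ptr=7 lookahead=) remaining=[) ) $]
Step 13: reduce F->num. Stack=[E + ( T * ( F] ptr=7 lookahead=) remaining=[) ) $]
Step 14: reduce T->F. Stack=[E + ( T * ( T] ptr=7 lookahead=) remaining=[) ) $]
Step 15: reduce E->T. Stack=[E + ( T * ( E] ptr=7 lookahead=) remaining=[) ) $]
Step 16: shift ). Stack=[E + ( T * ( E )] ptr=8 lookahead=) remaining=[) $]
Step 17: reduce F->( E ). Stack=[E + ( T * F] ptr=8 lookahead=) remaining=[) $]
Step 18: reduce T->T * F. Stack=[E + ( T] ptr=8 lookahead=) remaining=[) $]
Step 19: reduce E->T. Stack=[E + ( E] ptr=8 lookahead=) remaining=[) $]
Step 20: shift ). Stack=[E + ( E )] ptr=9 lookahead=$ remaining=[$]
Step 21: reduce F->( E ). Stack=[E + F] ptr=9 lookahead=$ remaining=[$]
Step 22: reduce T->F. Stack=[E + T] ptr=9 lookahead=$ remaining=[$]
Step 23: reduce E->E + T. Stack=[E] ptr=9 lookahead=$ remaining=[$]
Step 24: accept. Stack=[E] ptr=9 lookahead=$ remaining=[$]

Answer: 5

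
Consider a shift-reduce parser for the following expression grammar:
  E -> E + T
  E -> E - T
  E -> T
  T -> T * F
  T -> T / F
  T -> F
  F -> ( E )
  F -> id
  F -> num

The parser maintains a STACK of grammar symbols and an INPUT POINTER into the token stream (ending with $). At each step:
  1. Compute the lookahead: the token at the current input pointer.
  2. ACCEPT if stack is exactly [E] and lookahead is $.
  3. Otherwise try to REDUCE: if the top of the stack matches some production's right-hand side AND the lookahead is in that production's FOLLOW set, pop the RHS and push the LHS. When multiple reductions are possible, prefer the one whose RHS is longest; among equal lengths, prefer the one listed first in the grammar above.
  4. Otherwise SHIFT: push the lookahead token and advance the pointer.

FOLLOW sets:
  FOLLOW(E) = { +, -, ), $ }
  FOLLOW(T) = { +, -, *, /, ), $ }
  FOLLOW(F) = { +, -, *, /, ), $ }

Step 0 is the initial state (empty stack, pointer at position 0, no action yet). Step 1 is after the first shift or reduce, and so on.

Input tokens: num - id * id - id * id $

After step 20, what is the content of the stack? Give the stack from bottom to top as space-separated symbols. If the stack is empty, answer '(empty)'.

Answer: E - T * F

Derivation:
Step 1: shift num. Stack=[num] ptr=1 lookahead=- remaining=[- id * id - id * id $]
Step 2: reduce F->num. Stack=[F] ptr=1 lookahead=- remaining=[- id * id - id * id $]
Step 3: reduce T->F. Stack=[T] ptr=1 lookahead=- remaining=[- id * id - id * id $]
Step 4: reduce E->T. Stack=[E] ptr=1 lookahead=- remaining=[- id * id - id * id $]
Step 5: shift -. Stack=[E -] ptr=2 lookahead=id remaining=[id * id - id * id $]
Step 6: shift id. Stack=[E - id] ptr=3 lookahead=* remaining=[* id - id * id $]
Step 7: reduce F->id. Stack=[E - F] ptr=3 lookahead=* remaining=[* id - id * id $]
Step 8: reduce T->F. Stack=[E - T] ptr=3 lookahead=* remaining=[* id - id * id $]
Step 9: shift *. Stack=[E - T *] ptr=4 lookahead=id remaining=[id - id * id $]
Step 10: shift id. Stack=[E - T * id] ptr=5 lookahead=- remaining=[- id * id $]
Step 11: reduce F->id. Stack=[E - T * F] ptr=5 lookahead=- remaining=[- id * id $]
Step 12: reduce T->T * F. Stack=[E - T] ptr=5 lookahead=- remaining=[- id * id $]
Step 13: reduce E->E - T. Stack=[E] ptr=5 lookahead=- remaining=[- id * id $]
Step 14: shift -. Stack=[E -] ptr=6 lookahead=id remaining=[id * id $]
Step 15: shift id. Stack=[E - id] ptr=7 lookahead=* remaining=[* id $]
Step 16: reduce F->id. Stack=[E - F] ptr=7 lookahead=* remaining=[* id $]
Step 17: reduce T->F. Stack=[E - T] ptr=7 lookahead=* remaining=[* id $]
Step 18: shift *. Stack=[E - T *] ptr=8 lookahead=id remaining=[id $]
Step 19: shift id. Stack=[E - T * id] ptr=9 lookahead=$ remaining=[$]
Step 20: reduce F->id. Stack=[E - T * F] ptr=9 lookahead=$ remaining=[$]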